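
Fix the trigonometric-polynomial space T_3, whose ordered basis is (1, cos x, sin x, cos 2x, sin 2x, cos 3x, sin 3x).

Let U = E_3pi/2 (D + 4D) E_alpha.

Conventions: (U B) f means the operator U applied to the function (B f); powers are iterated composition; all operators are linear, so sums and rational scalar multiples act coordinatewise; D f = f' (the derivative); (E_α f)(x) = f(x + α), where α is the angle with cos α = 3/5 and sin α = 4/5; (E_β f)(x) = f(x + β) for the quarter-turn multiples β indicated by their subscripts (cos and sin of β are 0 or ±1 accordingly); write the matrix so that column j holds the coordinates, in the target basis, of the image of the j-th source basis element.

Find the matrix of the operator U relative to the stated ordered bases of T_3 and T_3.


the matrix is [[0, 0, 0, 0, 0, 0, 0]; [0, 3, 4, 0, 0, 0, 0]; [0, -4, 3, 0, 0, 0, 0]; [0, 0, 0, 48/5, 14/5, 0, 0]; [0, 0, 0, -14/5, 48/5, 0, 0]; [0, 0, 0, 0, 0, 351/25, -132/25]; [0, 0, 0, 0, 0, 132/25, 351/25]] (rows listed top to bottom)

image of 1: 0
image of cos x: 3cos x - 4sin x
image of sin x: 4cos x + 3sin x
image of cos 2x: (48/5)cos 2x - (14/5)sin 2x
image of sin 2x: (14/5)cos 2x + (48/5)sin 2x
image of cos 3x: (351/25)cos 3x + (132/25)sin 3x
image of sin 3x: -(132/25)cos 3x + (351/25)sin 3x
each image's coordinates form column j of the matrix


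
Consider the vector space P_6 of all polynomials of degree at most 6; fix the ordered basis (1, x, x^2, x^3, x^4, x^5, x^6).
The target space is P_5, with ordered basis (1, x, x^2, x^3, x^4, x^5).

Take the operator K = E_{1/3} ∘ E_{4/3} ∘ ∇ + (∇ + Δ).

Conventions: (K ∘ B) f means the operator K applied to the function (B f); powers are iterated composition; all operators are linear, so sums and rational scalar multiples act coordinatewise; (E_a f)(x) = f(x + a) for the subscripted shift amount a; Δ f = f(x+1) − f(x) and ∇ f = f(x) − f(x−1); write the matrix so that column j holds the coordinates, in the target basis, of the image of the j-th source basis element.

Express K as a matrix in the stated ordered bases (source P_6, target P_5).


the matrix is [[0, 3, 7/3, 19/3, 203/27, 1193/81, 1729/81]; [0, 0, 6, 7, 76/3, 1015/27, 2386/27]; [0, 0, 0, 9, 14, 190/3, 1015/9]; [0, 0, 0, 0, 12, 70/3, 380/3]; [0, 0, 0, 0, 0, 15, 35]; [0, 0, 0, 0, 0, 0, 18]] (rows listed top to bottom)

image of 1: 0
image of x: 3
image of x^2: 6x + 7/3
image of x^3: 9x^2 + 7x + 19/3
image of x^4: 12x^3 + 14x^2 + (76/3)x + 203/27
image of x^5: 15x^4 + (70/3)x^3 + (190/3)x^2 + (1015/27)x + 1193/81
image of x^6: 18x^5 + 35x^4 + (380/3)x^3 + (1015/9)x^2 + (2386/27)x + 1729/81
each image's coordinates form column j of the matrix


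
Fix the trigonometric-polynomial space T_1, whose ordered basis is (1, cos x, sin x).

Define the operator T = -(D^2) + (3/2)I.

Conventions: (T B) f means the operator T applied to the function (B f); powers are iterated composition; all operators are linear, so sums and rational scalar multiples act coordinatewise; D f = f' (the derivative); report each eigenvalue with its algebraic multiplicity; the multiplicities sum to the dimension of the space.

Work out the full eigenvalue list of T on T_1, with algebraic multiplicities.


λ = 3/2 (multiplicity 1), λ = 5/2 (multiplicity 2)

image of 1: 3/2
image of cos x: (5/2)cos x
image of sin x: (5/2)sin x
the matrix is diagonal; its diagonal is (3/2, 5/2, 5/2)
for a triangular matrix the eigenvalues are the diagonal entries, with algebraic multiplicity their repetition count


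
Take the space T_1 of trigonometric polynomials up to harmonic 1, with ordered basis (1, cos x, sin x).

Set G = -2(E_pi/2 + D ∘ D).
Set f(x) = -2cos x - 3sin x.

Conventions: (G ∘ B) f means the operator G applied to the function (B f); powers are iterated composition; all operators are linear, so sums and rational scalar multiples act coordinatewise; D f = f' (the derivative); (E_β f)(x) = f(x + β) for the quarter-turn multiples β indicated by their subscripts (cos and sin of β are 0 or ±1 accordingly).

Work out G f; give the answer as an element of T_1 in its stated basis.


E_pi/2 f = -3cos x + 2sin x
D f = -3cos x + 2sin x
D D f = 2cos x + 3sin x
(E_pi/2 + D ∘ D) f = -cos x + 5sin x
(-2(E_pi/2 + D ∘ D)) f = 2cos x - 10sin x

the image equals g(x) = 2cos x - 10sin x


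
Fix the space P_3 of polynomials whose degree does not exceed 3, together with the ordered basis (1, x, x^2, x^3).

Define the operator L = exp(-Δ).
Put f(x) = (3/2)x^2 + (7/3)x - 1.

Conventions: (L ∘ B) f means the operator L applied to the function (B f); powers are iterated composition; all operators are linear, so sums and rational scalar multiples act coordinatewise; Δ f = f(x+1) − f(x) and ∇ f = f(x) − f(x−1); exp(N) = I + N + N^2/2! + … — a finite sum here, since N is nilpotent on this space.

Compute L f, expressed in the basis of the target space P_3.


order-1 term: -3x - 23/6
order-2 term: 3/2
the series for exp(-Δ) f terminates at order 2
exp(-Δ) f = (3/2)x^2 - (2/3)x - 10/3

g(x) = (3/2)x^2 - (2/3)x - 10/3


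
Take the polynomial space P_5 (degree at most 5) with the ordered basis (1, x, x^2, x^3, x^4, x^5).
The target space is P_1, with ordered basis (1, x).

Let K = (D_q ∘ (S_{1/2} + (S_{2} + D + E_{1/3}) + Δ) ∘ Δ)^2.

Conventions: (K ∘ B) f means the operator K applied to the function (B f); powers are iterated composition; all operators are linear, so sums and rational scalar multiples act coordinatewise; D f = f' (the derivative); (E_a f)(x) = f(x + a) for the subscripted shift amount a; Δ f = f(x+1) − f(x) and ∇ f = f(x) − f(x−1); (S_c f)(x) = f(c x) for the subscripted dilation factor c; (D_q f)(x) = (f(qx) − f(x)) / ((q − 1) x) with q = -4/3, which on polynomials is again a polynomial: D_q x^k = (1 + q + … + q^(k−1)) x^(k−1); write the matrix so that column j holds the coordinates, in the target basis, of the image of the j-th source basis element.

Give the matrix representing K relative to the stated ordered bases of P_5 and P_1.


the matrix is [[0, 0, 0, 0, 6643/18, -467285/864]; [0, 0, 0, 0, 0, 79625/192]] (rows listed top to bottom)

image of 1: 0
image of x: 0
image of x^2: 0
image of x^3: 0
image of x^4: 6643/18
image of x^5: (79625/192)x - 467285/864
each image's coordinates form column j of the matrix


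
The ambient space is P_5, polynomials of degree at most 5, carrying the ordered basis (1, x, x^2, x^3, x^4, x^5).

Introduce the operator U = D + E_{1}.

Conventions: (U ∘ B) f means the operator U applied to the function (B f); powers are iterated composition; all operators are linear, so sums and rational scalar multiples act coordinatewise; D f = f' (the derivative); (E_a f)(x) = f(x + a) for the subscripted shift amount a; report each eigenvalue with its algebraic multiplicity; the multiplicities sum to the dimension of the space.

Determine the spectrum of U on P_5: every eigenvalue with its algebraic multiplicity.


image of 1: 1
image of x: x + 2
image of x^2: x^2 + 4x + 1
image of x^3: x^3 + 6x^2 + 3x + 1
image of x^4: x^4 + 8x^3 + 6x^2 + 4x + 1
image of x^5: x^5 + 10x^4 + 10x^3 + 10x^2 + 5x + 1
the matrix is upper triangular; its diagonal is (1, 1, 1, 1, 1, 1)
for a triangular matrix the eigenvalues are the diagonal entries, with algebraic multiplicity their repetition count

λ = 1 (multiplicity 6)


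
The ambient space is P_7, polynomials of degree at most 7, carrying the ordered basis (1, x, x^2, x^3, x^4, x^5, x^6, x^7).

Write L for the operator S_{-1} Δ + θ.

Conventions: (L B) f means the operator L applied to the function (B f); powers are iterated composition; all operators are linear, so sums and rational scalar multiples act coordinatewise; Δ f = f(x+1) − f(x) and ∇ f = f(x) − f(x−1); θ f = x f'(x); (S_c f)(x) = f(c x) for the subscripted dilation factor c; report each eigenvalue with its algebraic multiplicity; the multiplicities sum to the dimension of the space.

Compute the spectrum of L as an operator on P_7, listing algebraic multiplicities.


λ = 0 (multiplicity 1), λ = 1 (multiplicity 1), λ = 2 (multiplicity 1), λ = 3 (multiplicity 1), λ = 4 (multiplicity 1), λ = 5 (multiplicity 1), λ = 6 (multiplicity 1), λ = 7 (multiplicity 1)

image of 1: 0
image of x: x + 1
image of x^2: 2x^2 - 2x + 1
image of x^3: 3x^3 + 3x^2 - 3x + 1
image of x^4: 4x^4 - 4x^3 + 6x^2 - 4x + 1
image of x^5: 5x^5 + 5x^4 - 10x^3 + 10x^2 - 5x + 1
image of x^6: 6x^6 - 6x^5 + 15x^4 - 20x^3 + 15x^2 - 6x + 1
image of x^7: 7x^7 + 7x^6 - 21x^5 + 35x^4 - 35x^3 + 21x^2 - 7x + 1
the matrix is upper triangular; its diagonal is (0, 1, 2, 3, 4, 5, 6, 7)
for a triangular matrix the eigenvalues are the diagonal entries, with algebraic multiplicity their repetition count


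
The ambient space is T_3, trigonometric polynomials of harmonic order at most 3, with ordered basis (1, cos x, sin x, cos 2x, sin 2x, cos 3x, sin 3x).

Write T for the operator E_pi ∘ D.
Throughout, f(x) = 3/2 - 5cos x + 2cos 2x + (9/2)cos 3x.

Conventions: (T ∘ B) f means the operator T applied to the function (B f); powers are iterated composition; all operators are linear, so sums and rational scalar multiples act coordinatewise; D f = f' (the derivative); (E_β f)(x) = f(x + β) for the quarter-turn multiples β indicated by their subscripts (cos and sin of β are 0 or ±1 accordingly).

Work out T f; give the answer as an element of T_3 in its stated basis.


g(x) = -5sin x - 4sin 2x + (27/2)sin 3x

D f = 5sin x - 4sin 2x - (27/2)sin 3x
E_pi D f = -5sin x - 4sin 2x + (27/2)sin 3x


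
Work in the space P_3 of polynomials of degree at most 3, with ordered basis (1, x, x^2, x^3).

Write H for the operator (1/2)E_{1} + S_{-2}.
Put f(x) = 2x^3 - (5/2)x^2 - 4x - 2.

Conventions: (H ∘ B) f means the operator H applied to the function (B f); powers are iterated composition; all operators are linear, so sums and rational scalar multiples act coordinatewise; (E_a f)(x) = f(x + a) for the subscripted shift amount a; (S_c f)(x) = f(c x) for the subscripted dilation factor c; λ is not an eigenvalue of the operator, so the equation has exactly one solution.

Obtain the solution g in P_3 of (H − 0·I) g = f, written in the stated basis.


g(x) = -(4/15)x^3 - (7/15)x^2 + (94/45)x - 241/135

write g with unknown coordinates in the stated basis and equate coefficients in (H − 0·I) g = f
solving from the highest basis element down gives g = -(4/15)x^3 - (7/15)x^2 + (94/45)x - 241/135
check: H g = 2x^3 - (5/2)x^2 - 4x - 2
so H g − 0·g = 2x^3 - (5/2)x^2 - 4x - 2 = f ✓


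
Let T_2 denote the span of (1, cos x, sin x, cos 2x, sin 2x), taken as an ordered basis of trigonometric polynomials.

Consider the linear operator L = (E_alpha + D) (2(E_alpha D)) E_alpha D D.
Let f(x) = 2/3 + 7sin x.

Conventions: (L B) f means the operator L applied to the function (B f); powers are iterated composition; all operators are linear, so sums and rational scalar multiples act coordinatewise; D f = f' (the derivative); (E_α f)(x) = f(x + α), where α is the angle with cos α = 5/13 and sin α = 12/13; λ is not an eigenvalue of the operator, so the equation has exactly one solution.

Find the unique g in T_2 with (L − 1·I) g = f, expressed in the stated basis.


write g with unknown coordinates in the stated basis and equate coefficients in (L − 1·I) g = f
solving from the highest basis element down gives g = -2/3 - (50330/45497)cos x - (48629/45497)sin x
check: L g = -(50330/45497)cos x + (269850/45497)sin x
so L g − 1·g = 2/3 + 7sin x = f ✓

the result is g(x) = -2/3 - (50330/45497)cos x - (48629/45497)sin x


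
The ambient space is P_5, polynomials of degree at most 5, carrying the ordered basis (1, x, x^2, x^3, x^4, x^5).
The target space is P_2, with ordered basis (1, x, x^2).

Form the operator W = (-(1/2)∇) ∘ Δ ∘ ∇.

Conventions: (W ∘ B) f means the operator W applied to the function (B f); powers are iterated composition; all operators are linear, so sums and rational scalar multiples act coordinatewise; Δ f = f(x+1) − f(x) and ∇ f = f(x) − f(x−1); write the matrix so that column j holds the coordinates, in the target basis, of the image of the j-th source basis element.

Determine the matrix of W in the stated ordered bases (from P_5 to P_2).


the matrix is [[0, 0, 0, -3, 6, -15]; [0, 0, 0, 0, -12, 30]; [0, 0, 0, 0, 0, -30]] (rows listed top to bottom)

image of 1: 0
image of x: 0
image of x^2: 0
image of x^3: -3
image of x^4: -12x + 6
image of x^5: -30x^2 + 30x - 15
each image's coordinates form column j of the matrix


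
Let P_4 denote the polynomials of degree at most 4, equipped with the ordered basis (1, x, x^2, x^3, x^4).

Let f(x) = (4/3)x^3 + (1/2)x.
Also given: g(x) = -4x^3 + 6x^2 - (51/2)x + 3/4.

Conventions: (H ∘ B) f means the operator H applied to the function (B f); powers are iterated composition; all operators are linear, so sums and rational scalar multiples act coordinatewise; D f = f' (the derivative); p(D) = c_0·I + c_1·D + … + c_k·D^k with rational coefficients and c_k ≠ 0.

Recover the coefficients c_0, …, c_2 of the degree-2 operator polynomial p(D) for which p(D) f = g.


D^0 f = (4/3)x^3 + (1/2)x
D^1 f = 4x^2 + 1/2
D^2 f = 8x
matching coefficients of g against c_0 f + c_1 Df + … from the top degree down determines the c_i
solution: c_0 = -3, c_1 = 3/2, c_2 = -3

p(D) = -3·I + (3/2)·D − 3·D^2, i.e. c_0 = -3, c_1 = 3/2, c_2 = -3


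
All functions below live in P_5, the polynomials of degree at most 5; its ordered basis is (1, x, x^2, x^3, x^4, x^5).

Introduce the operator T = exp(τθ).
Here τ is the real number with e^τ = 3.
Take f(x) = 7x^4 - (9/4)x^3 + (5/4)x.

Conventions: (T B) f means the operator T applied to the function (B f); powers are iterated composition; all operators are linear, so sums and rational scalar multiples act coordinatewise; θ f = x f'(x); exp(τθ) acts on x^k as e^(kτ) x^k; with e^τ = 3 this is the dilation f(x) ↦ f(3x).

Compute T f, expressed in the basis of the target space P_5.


g(x) = 567x^4 - (243/4)x^3 + (15/4)x

exp(τθ) x^k = e^(kτ) x^k; with e^τ = 3 this sends x^k to 3^k x^k
x ↦ 3 x
x^3 ↦ 27 x^3
x^4 ↦ 81 x^4
applying this coordinatewise to f: exp(τθ) f = 567x^4 - (243/4)x^3 + (15/4)x


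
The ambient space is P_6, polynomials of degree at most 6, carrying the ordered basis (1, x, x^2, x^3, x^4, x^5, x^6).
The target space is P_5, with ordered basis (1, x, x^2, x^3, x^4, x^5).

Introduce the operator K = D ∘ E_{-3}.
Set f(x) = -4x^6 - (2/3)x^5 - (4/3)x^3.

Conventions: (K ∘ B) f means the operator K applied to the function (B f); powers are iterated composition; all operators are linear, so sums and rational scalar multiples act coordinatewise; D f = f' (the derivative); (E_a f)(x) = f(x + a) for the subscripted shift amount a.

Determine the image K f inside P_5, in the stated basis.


the image equals g(x) = -24x^5 + (1070/3)x^4 - 2120x^3 + 6296x^2 - 9336x + 5526

E_{-3} f = -4x^6 + (214/3)x^5 - 530x^4 + (6296/3)x^3 - 4668x^2 + 5526x - 2718
D E_{-3} f = -24x^5 + (1070/3)x^4 - 2120x^3 + 6296x^2 - 9336x + 5526


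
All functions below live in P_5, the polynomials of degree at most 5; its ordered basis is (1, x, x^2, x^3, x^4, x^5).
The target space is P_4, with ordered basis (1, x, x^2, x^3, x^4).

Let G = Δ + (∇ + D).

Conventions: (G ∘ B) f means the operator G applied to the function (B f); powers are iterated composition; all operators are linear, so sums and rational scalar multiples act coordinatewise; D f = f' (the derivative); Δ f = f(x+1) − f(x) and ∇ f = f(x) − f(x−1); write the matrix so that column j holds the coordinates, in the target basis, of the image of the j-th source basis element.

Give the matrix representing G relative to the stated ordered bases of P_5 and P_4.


the matrix is [[0, 3, 0, 2, 0, 2]; [0, 0, 6, 0, 8, 0]; [0, 0, 0, 9, 0, 20]; [0, 0, 0, 0, 12, 0]; [0, 0, 0, 0, 0, 15]] (rows listed top to bottom)

image of 1: 0
image of x: 3
image of x^2: 6x
image of x^3: 9x^2 + 2
image of x^4: 12x^3 + 8x
image of x^5: 15x^4 + 20x^2 + 2
each image's coordinates form column j of the matrix


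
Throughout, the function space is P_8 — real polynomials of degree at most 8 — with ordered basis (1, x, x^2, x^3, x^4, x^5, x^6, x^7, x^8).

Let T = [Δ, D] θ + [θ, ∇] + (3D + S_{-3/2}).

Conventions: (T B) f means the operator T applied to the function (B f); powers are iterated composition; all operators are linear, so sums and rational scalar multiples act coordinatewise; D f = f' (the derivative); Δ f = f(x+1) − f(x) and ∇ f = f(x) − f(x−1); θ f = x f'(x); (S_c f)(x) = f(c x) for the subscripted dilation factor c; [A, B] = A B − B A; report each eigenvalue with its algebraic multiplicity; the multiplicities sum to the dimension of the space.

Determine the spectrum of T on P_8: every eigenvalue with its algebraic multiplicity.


λ = -2187/128 (multiplicity 1), λ = -243/32 (multiplicity 1), λ = -27/8 (multiplicity 1), λ = -3/2 (multiplicity 1), λ = 1 (multiplicity 1), λ = 9/4 (multiplicity 1), λ = 81/16 (multiplicity 1), λ = 729/64 (multiplicity 1), λ = 6561/256 (multiplicity 1)

image of 1: 1
image of x: -(3/2)x + 2
image of x^2: (9/4)x^2 + 4x + 2
image of x^3: -(27/8)x^3 + 6x^2 + 6x - 3
image of x^4: (81/16)x^4 + 8x^3 + 12x^2 - 12x + 4
image of x^5: -(243/32)x^5 + 10x^4 + 20x^3 - 30x^2 + 20x - 5
image of x^6: (729/64)x^6 + 12x^5 + 30x^4 - 60x^3 + 60x^2 - 30x + 6
image of x^7: -(2187/128)x^7 + 14x^6 + 42x^5 - 105x^4 + 140x^3 - 105x^2 + 42x - 7
image of x^8: (6561/256)x^8 + 16x^7 + 56x^6 - 168x^5 + 280x^4 - 280x^3 + 168x^2 - 56x + 8
the matrix is upper triangular; its diagonal is (1, -3/2, 9/4, -27/8, 81/16, -243/32, 729/64, -2187/128, 6561/256)
for a triangular matrix the eigenvalues are the diagonal entries, with algebraic multiplicity their repetition count


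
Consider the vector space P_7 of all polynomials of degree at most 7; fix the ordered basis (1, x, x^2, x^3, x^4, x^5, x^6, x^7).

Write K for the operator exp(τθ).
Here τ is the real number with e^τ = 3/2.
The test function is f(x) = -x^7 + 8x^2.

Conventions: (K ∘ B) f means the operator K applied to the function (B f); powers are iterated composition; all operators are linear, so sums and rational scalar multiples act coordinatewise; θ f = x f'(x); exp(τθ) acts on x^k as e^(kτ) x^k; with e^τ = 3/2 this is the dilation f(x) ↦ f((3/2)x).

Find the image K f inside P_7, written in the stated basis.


g(x) = -(2187/128)x^7 + 18x^2

exp(τθ) x^k = e^(kτ) x^k; with e^τ = 3/2 this sends x^k to (3/2)^k x^k
x^2 ↦ 9/4 x^2
x^7 ↦ 2187/128 x^7
applying this coordinatewise to f: exp(τθ) f = -(2187/128)x^7 + 18x^2


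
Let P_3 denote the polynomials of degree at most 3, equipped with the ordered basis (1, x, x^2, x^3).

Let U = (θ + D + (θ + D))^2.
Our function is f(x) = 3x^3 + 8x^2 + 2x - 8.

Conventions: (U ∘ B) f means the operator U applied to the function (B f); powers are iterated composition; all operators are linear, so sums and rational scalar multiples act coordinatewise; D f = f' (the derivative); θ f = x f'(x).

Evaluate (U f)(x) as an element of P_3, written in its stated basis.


θ f = 9x^3 + 16x^2 + 2x
D f = 9x^2 + 16x + 2
θ f = 9x^3 + 16x^2 + 2x
D f = 9x^2 + 16x + 2
(θ + D) f = 9x^3 + 25x^2 + 18x + 2
(θ + D + (θ + D)) f = 18x^3 + 50x^2 + 36x + 4
θ (θ + D + (θ + D)) f = 54x^3 + 100x^2 + 36x
D (θ + D + (θ + D)) f = 54x^2 + 100x + 36
θ (θ + D + (θ + D)) f = 54x^3 + 100x^2 + 36x
D (θ + D + (θ + D)) f = 54x^2 + 100x + 36
(θ + D) (θ + D + (θ + D)) f = 54x^3 + 154x^2 + 136x + 36
(θ + D + (θ + D)) (θ + D + (θ + D)) f = 108x^3 + 308x^2 + 272x + 72

the result is g(x) = 108x^3 + 308x^2 + 272x + 72


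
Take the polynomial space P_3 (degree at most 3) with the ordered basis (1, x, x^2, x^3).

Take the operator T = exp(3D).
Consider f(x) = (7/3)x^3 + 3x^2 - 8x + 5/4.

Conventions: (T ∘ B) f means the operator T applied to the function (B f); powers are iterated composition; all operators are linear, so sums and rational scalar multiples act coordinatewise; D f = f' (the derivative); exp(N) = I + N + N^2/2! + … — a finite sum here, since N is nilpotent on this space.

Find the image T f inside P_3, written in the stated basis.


g(x) = (7/3)x^3 + 24x^2 + 73x + 269/4

order-1 term: 21x^2 + 18x - 24
order-2 term: 63x + 27
order-3 term: 63
the series for exp(3D) f terminates at order 3
exp(3D) f = (7/3)x^3 + 24x^2 + 73x + 269/4


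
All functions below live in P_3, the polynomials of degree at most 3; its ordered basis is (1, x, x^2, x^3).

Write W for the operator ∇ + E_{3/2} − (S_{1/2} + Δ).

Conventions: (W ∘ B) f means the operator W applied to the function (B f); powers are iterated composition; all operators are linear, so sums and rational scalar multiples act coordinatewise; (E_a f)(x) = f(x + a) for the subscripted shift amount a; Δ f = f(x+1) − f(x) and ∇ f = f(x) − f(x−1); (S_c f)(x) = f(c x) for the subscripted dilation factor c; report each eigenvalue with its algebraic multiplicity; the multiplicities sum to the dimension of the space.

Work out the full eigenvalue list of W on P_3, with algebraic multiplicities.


image of 1: 0
image of x: (1/2)x + 3/2
image of x^2: (3/4)x^2 + 3x + 1/4
image of x^3: (7/8)x^3 + (9/2)x^2 + (3/4)x + 27/8
the matrix is upper triangular; its diagonal is (0, 1/2, 3/4, 7/8)
for a triangular matrix the eigenvalues are the diagonal entries, with algebraic multiplicity their repetition count

λ = 0 (multiplicity 1), λ = 1/2 (multiplicity 1), λ = 3/4 (multiplicity 1), λ = 7/8 (multiplicity 1)


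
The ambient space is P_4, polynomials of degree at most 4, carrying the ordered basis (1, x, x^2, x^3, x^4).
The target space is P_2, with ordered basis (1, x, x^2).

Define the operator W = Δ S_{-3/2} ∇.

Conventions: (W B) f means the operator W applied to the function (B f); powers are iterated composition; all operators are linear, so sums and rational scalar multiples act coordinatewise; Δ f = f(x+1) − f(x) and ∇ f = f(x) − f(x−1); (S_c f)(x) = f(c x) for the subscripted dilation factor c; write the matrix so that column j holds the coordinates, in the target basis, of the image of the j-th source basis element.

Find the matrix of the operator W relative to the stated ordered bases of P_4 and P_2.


the matrix is [[0, 0, -3, 45/4, -33]; [0, 0, 0, 27/2, -135/2]; [0, 0, 0, 0, -81/2]] (rows listed top to bottom)

image of 1: 0
image of x: 0
image of x^2: -3
image of x^3: (27/2)x + 45/4
image of x^4: -(81/2)x^2 - (135/2)x - 33
each image's coordinates form column j of the matrix


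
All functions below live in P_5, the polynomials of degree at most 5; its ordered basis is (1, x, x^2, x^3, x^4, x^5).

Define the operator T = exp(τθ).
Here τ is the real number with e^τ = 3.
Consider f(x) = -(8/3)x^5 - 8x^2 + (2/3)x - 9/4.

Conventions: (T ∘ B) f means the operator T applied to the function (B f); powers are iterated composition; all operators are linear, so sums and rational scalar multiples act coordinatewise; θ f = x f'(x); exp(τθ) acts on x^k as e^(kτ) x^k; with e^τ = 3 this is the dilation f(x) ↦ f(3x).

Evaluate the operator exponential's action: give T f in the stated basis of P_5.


exp(τθ) x^k = e^(kτ) x^k; with e^τ = 3 this sends x^k to 3^k x^k
x ↦ 3 x
x^2 ↦ 9 x^2
x^5 ↦ 243 x^5
applying this coordinatewise to f: exp(τθ) f = -648x^5 - 72x^2 + 2x - 9/4

the result is g(x) = -648x^5 - 72x^2 + 2x - 9/4


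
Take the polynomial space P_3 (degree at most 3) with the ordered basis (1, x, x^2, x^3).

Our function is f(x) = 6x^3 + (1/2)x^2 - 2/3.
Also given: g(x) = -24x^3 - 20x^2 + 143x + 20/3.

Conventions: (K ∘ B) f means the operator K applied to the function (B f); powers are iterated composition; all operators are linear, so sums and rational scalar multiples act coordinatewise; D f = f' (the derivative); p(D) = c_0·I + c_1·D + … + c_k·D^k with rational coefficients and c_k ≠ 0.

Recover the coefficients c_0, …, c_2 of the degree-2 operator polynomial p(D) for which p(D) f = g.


D^0 f = 6x^3 + (1/2)x^2 - 2/3
D^1 f = 18x^2 + x
D^2 f = 36x + 1
matching coefficients of g against c_0 f + c_1 Df + … from the top degree down determines the c_i
solution: c_0 = -4, c_1 = -1, c_2 = 4

c_0 = -4, c_1 = -1, c_2 = 4


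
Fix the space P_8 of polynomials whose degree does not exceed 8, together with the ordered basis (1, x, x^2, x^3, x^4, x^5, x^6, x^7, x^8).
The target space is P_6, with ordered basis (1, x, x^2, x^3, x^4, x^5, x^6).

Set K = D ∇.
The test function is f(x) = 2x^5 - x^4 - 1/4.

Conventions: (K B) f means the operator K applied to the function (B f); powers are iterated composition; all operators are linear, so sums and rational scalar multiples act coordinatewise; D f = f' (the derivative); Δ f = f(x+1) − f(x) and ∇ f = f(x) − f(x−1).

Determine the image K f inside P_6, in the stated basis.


g(x) = 40x^3 - 72x^2 + 52x - 14

∇ f = 10x^4 - 24x^3 + 26x^2 - 14x + 3
D ∇ f = 40x^3 - 72x^2 + 52x - 14


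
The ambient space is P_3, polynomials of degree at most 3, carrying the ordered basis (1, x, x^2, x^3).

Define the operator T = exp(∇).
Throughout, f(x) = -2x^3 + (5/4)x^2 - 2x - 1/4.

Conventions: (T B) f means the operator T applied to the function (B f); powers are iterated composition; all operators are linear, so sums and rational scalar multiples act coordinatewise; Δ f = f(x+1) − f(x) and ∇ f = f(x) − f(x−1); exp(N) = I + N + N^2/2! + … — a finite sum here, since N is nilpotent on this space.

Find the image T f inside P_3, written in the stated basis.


order-1 term: -6x^2 + (17/2)x - 21/4
order-2 term: -6x + 29/4
order-3 term: -2
the series for exp(∇) f terminates at order 3
exp(∇) f = -2x^3 - (19/4)x^2 + (1/2)x - 1/4

the result is g(x) = -2x^3 - (19/4)x^2 + (1/2)x - 1/4


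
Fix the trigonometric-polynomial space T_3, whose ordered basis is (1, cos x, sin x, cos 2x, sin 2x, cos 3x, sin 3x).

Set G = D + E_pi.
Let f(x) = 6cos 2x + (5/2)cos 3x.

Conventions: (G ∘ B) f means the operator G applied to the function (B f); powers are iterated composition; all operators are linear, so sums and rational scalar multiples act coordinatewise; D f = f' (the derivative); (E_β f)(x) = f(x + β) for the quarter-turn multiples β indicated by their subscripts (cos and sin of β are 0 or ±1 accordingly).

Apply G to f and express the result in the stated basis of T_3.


g(x) = 6cos 2x - 12sin 2x - (5/2)cos 3x - (15/2)sin 3x

D f = -12sin 2x - (15/2)sin 3x
E_pi f = 6cos 2x - (5/2)cos 3x
(D + E_pi) f = 6cos 2x - 12sin 2x - (5/2)cos 3x - (15/2)sin 3x


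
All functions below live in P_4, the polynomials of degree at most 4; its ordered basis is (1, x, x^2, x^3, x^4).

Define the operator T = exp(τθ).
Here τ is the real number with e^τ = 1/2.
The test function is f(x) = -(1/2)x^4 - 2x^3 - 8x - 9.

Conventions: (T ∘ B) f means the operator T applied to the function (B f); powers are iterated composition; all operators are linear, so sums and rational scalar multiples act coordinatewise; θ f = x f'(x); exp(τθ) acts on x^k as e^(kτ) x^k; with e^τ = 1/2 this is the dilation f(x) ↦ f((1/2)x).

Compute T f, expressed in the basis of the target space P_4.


exp(τθ) x^k = e^(kτ) x^k; with e^τ = 1/2 this sends x^k to (1/2)^k x^k
x ↦ 1/2 x
x^3 ↦ 1/8 x^3
x^4 ↦ 1/16 x^4
applying this coordinatewise to f: exp(τθ) f = -(1/32)x^4 - (1/4)x^3 - 4x - 9

the result is g(x) = -(1/32)x^4 - (1/4)x^3 - 4x - 9


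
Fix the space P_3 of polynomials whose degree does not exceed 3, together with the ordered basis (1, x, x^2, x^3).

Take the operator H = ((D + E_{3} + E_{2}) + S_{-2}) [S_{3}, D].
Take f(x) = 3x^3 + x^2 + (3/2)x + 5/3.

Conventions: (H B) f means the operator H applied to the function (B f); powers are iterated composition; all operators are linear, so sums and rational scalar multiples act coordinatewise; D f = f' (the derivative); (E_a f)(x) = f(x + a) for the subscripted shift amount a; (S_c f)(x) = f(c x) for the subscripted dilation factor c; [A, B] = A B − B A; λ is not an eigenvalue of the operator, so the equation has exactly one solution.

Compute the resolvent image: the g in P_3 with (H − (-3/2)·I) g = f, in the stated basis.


write g with unknown coordinates in the stated basis and equate coefficients in (H − (-3/2)·I) g = f
solving from the highest basis element down gives g = 2x^3 + (1298/3)x^2 + 865x + 226486/9
check: H g = -648x^2 - 1296x - 37746
so H g − (-3/2)·g = 3x^3 + x^2 + (3/2)x + 5/3 = f ✓

the result is g(x) = 2x^3 + (1298/3)x^2 + 865x + 226486/9


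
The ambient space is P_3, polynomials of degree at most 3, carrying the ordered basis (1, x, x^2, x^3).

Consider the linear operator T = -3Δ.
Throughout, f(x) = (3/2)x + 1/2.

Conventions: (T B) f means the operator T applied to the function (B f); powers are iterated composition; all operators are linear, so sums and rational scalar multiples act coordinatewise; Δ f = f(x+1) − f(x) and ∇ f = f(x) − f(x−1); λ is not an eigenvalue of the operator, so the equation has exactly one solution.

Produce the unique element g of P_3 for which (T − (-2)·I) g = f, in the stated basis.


write g with unknown coordinates in the stated basis and equate coefficients in (T − (-2)·I) g = f
solving from the highest basis element down gives g = (3/4)x + 11/8
check: T g = -9/4
so T g − (-2)·g = (3/2)x + 1/2 = f ✓

g(x) = (3/4)x + 11/8


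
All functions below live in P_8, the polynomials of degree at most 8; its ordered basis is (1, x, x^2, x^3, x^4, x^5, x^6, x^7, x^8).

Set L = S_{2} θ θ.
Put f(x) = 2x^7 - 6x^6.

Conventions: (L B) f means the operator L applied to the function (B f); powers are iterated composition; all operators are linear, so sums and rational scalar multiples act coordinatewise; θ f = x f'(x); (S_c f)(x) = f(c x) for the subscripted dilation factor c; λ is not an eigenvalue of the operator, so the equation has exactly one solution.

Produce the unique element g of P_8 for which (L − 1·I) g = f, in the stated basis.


the image equals g(x) = (2/6271)x^7 - (6/2303)x^6

write g with unknown coordinates in the stated basis and equate coefficients in (L − 1·I) g = f
solving from the highest basis element down gives g = (2/6271)x^7 - (6/2303)x^6
check: L g = (12544/6271)x^7 - (13824/2303)x^6
so L g − 1·g = 2x^7 - 6x^6 = f ✓


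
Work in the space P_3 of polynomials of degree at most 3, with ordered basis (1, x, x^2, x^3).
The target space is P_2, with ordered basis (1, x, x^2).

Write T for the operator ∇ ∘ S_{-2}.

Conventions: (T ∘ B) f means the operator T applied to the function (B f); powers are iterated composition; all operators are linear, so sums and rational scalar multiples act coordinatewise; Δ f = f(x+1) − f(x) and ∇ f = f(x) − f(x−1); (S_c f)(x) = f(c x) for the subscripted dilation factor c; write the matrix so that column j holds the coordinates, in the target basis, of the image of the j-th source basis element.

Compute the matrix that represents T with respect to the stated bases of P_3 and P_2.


the matrix is [[0, -2, -4, -8]; [0, 0, 8, 24]; [0, 0, 0, -24]] (rows listed top to bottom)

image of 1: 0
image of x: -2
image of x^2: 8x - 4
image of x^3: -24x^2 + 24x - 8
each image's coordinates form column j of the matrix


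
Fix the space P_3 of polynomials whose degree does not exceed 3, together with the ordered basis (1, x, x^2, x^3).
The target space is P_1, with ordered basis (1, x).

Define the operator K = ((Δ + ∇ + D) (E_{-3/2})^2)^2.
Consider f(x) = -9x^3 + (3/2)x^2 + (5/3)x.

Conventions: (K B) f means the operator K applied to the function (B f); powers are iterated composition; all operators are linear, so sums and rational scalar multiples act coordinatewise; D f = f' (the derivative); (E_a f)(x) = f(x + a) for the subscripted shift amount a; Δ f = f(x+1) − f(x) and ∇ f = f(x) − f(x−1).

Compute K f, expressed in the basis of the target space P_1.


the image equals g(x) = -486x + 2943

E_{-3/2} f = -9x^3 + 42x^2 - (763/12)x + 125/4
E_{-3/2} E_{-3/2} f = -9x^3 + (165/2)x^2 - (751/3)x + 503/2
Δ (E_{-3/2})^2 f = -27x^2 + 138x - 1061/6
∇ (E_{-3/2})^2 f = -27x^2 + 192x - 2051/6
D (E_{-3/2})^2 f = -27x^2 + 165x - 751/3
(Δ + ∇ + D) (E_{-3/2})^2 f = -81x^2 + 495x - 769
E_{-3/2} ((Δ + ∇ + D) (E_{-3/2})^2) f = -81x^2 + 738x - 6775/4
E_{-3/2} E_{-3/2} ((Δ + ∇ + D) (E_{-3/2})^2) f = -81x^2 + 981x - 2983
Δ (E_{-3/2})^2 ((Δ + ∇ + D) (E_{-3/2})^2) f = -162x + 900
∇ (E_{-3/2})^2 ((Δ + ∇ + D) (E_{-3/2})^2) f = -162x + 1062
D (E_{-3/2})^2 ((Δ + ∇ + D) (E_{-3/2})^2) f = -162x + 981
(Δ + ∇ + D) (E_{-3/2})^2 ((Δ + ∇ + D) (E_{-3/2})^2) f = -486x + 2943


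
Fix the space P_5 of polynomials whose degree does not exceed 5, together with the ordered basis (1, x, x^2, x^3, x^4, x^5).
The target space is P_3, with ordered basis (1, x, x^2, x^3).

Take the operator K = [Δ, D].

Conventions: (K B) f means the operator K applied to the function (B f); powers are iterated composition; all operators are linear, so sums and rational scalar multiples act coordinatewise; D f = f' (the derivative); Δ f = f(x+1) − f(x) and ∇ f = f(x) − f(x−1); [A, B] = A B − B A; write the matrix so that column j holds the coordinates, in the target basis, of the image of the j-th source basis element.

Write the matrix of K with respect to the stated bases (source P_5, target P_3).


image of 1: 0
image of x: 0
image of x^2: 0
image of x^3: 0
image of x^4: 0
image of x^5: 0
each image's coordinates form column j of the matrix

the matrix is [[0, 0, 0, 0, 0, 0]; [0, 0, 0, 0, 0, 0]; [0, 0, 0, 0, 0, 0]; [0, 0, 0, 0, 0, 0]] (rows listed top to bottom)


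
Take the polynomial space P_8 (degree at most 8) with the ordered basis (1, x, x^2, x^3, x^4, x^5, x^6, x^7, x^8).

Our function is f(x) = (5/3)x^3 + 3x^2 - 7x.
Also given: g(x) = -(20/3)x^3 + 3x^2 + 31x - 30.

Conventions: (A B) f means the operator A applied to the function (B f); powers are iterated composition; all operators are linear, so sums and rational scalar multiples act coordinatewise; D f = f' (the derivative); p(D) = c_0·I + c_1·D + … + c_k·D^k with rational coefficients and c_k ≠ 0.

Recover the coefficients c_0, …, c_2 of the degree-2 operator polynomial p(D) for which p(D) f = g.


D^0 f = (5/3)x^3 + 3x^2 - 7x
D^1 f = 5x^2 + 6x - 7
D^2 f = 10x + 6
matching coefficients of g against c_0 f + c_1 Df + … from the top degree down determines the c_i
solution: c_0 = -4, c_1 = 3, c_2 = -3/2

c_0 = -4, c_1 = 3, c_2 = -3/2


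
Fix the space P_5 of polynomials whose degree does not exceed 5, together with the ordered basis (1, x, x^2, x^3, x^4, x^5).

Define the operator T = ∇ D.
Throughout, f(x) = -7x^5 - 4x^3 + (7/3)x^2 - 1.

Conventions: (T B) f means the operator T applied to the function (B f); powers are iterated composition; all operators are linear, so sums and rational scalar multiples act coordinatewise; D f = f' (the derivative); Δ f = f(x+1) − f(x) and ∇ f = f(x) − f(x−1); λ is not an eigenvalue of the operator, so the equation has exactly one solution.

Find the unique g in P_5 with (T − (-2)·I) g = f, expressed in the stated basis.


write g with unknown coordinates in the stated basis and equate coefficients in (T − (-2)·I) g = f
solving from the highest basis element down gives g = -(7/2)x^5 + 33x^3 - (154/3)x^2 - 64x + 1099/12
check: T g = -70x^3 + 105x^2 + 128x - 1105/6
so T g − (-2)·g = -7x^5 - 4x^3 + (7/3)x^2 - 1 = f ✓

the image equals g(x) = -(7/2)x^5 + 33x^3 - (154/3)x^2 - 64x + 1099/12


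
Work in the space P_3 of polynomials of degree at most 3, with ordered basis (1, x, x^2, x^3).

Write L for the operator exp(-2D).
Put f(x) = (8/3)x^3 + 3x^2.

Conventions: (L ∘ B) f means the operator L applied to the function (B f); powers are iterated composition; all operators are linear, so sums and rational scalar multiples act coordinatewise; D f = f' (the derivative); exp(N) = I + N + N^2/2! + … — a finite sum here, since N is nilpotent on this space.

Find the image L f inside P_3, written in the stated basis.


order-1 term: -16x^2 - 12x
order-2 term: 32x + 12
order-3 term: -64/3
the series for exp(-2D) f terminates at order 3
exp(-2D) f = (8/3)x^3 - 13x^2 + 20x - 28/3

the result is g(x) = (8/3)x^3 - 13x^2 + 20x - 28/3


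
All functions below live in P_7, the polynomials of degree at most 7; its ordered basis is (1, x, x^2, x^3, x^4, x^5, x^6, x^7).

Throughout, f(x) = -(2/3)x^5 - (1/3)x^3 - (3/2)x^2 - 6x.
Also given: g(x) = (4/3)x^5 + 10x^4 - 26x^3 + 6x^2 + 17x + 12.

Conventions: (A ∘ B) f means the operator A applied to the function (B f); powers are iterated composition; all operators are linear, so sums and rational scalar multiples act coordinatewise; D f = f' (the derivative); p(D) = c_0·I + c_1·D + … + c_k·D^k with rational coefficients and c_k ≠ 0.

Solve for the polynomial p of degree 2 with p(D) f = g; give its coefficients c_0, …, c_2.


c_0 = -2, c_1 = -3, c_2 = 2

D^0 f = -(2/3)x^5 - (1/3)x^3 - (3/2)x^2 - 6x
D^1 f = -(10/3)x^4 - x^2 - 3x - 6
D^2 f = -(40/3)x^3 - 2x - 3
matching coefficients of g against c_0 f + c_1 Df + … from the top degree down determines the c_i
solution: c_0 = -2, c_1 = -3, c_2 = 2


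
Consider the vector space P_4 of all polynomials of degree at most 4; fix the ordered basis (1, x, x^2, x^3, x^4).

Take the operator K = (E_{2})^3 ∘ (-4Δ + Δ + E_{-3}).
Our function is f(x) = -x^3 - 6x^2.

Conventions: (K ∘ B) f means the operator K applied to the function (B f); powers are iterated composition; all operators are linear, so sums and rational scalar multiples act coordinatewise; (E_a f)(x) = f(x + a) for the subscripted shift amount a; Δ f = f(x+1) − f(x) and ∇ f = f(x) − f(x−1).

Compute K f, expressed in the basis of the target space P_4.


Δ f = -3x^2 - 15x - 7
(-4Δ) f = 12x^2 + 60x + 28
Δ f = -3x^2 - 15x - 7
E_{-3} f = -x^3 + 3x^2 + 9x - 27
(-4Δ + Δ + E_{-3}) f = -x^3 + 12x^2 + 54x - 6
E_{2} (-4Δ + Δ + E_{-3}) f = -x^3 + 6x^2 + 90x + 142
E_{2} E_{2} (-4Δ + Δ + E_{-3}) f = -x^3 + 102x + 338
E_{2} E_{2} E_{2} (-4Δ + Δ + E_{-3}) f = -x^3 - 6x^2 + 90x + 534

the result is g(x) = -x^3 - 6x^2 + 90x + 534


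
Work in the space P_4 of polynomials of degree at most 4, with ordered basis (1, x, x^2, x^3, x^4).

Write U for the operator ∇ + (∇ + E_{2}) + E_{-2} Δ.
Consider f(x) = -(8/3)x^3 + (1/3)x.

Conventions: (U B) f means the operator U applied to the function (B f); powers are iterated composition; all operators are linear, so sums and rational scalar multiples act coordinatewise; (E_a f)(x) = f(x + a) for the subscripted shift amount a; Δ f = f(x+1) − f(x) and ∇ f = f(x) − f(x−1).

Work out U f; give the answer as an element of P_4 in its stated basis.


g(x) = -(8/3)x^3 - 40x^2 + (25/3)x - 131/3

∇ f = -8x^2 + 8x - 7/3
∇ f = -8x^2 + 8x - 7/3
E_{2} f = -(8/3)x^3 - 16x^2 - (95/3)x - 62/3
(∇ + E_{2}) f = -(8/3)x^3 - 24x^2 - (71/3)x - 23
Δ f = -8x^2 - 8x - 7/3
E_{-2} Δ f = -8x^2 + 24x - 55/3
(∇ + (∇ + E_{2}) + E_{-2} Δ) f = -(8/3)x^3 - 40x^2 + (25/3)x - 131/3


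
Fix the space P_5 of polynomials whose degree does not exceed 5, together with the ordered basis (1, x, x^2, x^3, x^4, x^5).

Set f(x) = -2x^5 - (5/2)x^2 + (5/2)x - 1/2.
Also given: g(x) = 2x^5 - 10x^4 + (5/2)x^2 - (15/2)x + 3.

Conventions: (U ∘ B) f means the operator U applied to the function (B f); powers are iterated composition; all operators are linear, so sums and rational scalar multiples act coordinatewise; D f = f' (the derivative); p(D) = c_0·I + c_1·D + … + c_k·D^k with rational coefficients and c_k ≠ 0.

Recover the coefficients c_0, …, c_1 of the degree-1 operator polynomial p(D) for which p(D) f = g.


D^0 f = -2x^5 - (5/2)x^2 + (5/2)x - 1/2
D^1 f = -10x^4 - 5x + 5/2
matching coefficients of g against c_0 f + c_1 Df + … from the top degree down determines the c_i
solution: c_0 = -1, c_1 = 1

c_0 = -1, c_1 = 1


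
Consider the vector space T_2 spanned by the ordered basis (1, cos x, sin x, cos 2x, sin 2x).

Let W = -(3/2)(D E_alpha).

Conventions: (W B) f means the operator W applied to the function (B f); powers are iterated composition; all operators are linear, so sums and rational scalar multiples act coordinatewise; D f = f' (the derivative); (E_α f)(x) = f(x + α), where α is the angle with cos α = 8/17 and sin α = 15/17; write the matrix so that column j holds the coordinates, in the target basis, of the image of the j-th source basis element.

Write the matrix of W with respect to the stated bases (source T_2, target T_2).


image of 1: 0
image of cos x: (45/34)cos x + (12/17)sin x
image of sin x: -(12/17)cos x + (45/34)sin x
image of cos 2x: (720/289)cos 2x - (483/289)sin 2x
image of sin 2x: (483/289)cos 2x + (720/289)sin 2x
each image's coordinates form column j of the matrix

the matrix is [[0, 0, 0, 0, 0]; [0, 45/34, -12/17, 0, 0]; [0, 12/17, 45/34, 0, 0]; [0, 0, 0, 720/289, 483/289]; [0, 0, 0, -483/289, 720/289]] (rows listed top to bottom)
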